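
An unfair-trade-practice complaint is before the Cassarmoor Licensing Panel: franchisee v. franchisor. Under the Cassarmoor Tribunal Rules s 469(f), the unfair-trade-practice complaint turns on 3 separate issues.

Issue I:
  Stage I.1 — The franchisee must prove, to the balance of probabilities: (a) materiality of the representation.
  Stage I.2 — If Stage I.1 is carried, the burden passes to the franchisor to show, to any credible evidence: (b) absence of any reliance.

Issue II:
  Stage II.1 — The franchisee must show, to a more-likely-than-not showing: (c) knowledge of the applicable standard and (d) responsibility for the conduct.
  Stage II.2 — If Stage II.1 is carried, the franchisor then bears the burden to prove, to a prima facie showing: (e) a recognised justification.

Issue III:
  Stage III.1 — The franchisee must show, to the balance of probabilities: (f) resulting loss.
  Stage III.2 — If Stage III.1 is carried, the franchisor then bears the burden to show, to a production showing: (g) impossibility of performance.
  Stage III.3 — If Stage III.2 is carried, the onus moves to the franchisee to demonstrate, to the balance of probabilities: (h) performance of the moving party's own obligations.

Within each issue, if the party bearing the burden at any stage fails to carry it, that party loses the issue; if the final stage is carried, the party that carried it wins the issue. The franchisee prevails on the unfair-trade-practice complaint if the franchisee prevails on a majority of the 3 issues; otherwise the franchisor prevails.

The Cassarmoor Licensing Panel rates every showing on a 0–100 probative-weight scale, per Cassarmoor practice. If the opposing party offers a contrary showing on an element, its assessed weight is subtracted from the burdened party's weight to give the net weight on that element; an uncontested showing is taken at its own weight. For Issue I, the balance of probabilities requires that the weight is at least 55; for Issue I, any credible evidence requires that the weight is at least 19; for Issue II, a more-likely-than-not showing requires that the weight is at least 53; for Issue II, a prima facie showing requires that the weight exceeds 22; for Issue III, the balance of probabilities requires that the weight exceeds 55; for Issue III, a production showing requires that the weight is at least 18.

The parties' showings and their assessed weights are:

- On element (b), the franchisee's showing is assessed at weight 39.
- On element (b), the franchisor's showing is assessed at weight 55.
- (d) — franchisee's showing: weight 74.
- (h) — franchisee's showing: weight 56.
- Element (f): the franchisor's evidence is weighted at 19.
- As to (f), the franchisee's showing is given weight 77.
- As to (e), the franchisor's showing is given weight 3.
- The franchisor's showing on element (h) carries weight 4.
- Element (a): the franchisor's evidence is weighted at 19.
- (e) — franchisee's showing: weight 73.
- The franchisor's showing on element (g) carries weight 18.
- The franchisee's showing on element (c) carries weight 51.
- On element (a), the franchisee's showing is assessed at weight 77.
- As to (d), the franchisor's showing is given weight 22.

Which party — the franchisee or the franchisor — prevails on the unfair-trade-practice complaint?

— Issue I —
Stage I.1 (franchisee, the balance of probabilities, weight is at least 55): (a) net 77−19=58 ≥ 55 — meets.
  Stage I.1 is satisfied; the onus moves to the franchisor.
Stage I.2 (franchisor, any credible evidence, weight is at least 19): (b) net 55−39=16 < 19 — fails.
  Not every element is met, so the franchisor fails to carry Stage I.2.
So the franchisee prevails on this issue.
— Issue II —
Stage II.1 (franchisee, a more-likely-than-not showing, weight is at least 53): (c) 51 < 53 — fails; (d) net 74−22=52 < 53 — fails.
  Not every element is met, so the franchisee fails to carry Stage II.1.
The analysis ends at Stage II.1; the franchisor prevails on this issue.
— Issue III —
At Stage III.1 the franchisee must meet the balance of probabilities (weight exceeds 55): on (f) the weight is 77 less the opposing 19 gives net 58, which does exceed 55, so (f) meets the standard.
  The franchisee carries Stage III.1; the franchisor now bears the burden.
At Stage III.2 the franchisor must meet a production showing (weight is at least 18): on (g) the weight is 18, ≥ 18, so (g) meets the standard.
  The franchisor carries Stage III.2; the franchisee now bears the burden.
At Stage III.3 the franchisee must meet the balance of probabilities (weight exceeds 55): on (h) the weight is 56 less the opposing 4 gives net 52, which does not exceed 55, so (h) does not meet the standard.
  Not every element is met, so the franchisee fails to carry Stage III.3.
The franchisor prevails on this issue.
Per-issue: Issue I → franchisee; Issue II → franchisor; Issue III → franchisor. The franchisee must prevail on a majority of issues; overall, the franchisor prevails.

franchisor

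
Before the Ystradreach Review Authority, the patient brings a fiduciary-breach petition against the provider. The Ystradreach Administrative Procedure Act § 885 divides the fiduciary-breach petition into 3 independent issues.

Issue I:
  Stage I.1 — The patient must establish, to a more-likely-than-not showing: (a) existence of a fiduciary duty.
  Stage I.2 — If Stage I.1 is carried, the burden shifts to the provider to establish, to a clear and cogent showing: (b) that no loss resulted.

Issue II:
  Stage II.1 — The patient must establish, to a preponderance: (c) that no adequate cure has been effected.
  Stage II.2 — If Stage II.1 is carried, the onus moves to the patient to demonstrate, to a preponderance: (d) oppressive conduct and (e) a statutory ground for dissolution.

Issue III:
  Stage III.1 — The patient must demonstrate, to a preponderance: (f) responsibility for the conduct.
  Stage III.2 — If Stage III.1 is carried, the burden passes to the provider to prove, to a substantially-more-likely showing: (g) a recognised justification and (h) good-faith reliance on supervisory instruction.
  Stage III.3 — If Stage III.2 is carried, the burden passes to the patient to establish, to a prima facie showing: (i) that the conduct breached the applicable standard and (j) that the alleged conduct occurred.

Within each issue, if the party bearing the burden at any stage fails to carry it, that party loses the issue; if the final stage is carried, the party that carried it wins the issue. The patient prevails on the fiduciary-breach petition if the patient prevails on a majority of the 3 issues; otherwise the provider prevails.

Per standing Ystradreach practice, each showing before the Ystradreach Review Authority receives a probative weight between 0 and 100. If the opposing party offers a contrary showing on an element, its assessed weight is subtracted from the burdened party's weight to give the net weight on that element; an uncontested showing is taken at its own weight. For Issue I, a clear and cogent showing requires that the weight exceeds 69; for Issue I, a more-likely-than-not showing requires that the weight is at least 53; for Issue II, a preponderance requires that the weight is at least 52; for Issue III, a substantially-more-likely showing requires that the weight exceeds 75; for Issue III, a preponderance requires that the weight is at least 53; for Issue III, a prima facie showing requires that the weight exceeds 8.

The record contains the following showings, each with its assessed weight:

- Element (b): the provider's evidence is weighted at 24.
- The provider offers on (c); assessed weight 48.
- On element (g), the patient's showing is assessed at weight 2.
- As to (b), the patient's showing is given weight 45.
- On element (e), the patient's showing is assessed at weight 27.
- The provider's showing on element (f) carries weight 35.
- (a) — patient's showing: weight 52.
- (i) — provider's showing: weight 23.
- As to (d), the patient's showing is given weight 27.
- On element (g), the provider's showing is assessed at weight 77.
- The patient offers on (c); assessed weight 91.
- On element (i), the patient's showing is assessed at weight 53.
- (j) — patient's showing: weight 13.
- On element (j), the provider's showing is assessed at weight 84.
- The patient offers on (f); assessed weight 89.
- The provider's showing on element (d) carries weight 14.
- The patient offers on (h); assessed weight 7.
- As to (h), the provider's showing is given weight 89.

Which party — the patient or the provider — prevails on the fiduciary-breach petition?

— Issue I —
Stage I.1 (patient, a more-likely-than-not showing, weight is at least 53): (a) 52 < 53 — fails.
  Stage I.1 not carried; the patient fails its burden.
The analysis ends at Stage I.1; the provider prevails on this issue.
— Issue II —
Stage II.1 (patient, a preponderance, weight is at least 52): (c) net 91−48=43 < 52 — fails.
  Stage II.1 not carried; the patient fails its burden.
The provider prevails on this issue.
— Issue III —
Stage III.1 (patient, a preponderance, weight is at least 53): (f) net 89−35=54 ≥ 53 — meets.
  Stage III.1 carried; the burden shifts to the provider.
Stage III.2 (provider, a substantially-more-likely showing, weight exceeds 75): (g) net 77−2=75 ≤ 75 — fails; (h) net 89−7=82 > 75 — meets.
  Not every element is met, so the provider fails to carry Stage III.2.
The patient prevails on this issue.
Per-issue: Issue I → provider; Issue II → provider; Issue III → patient. The patient must prevail on a majority of issues; overall, the provider prevails.

provider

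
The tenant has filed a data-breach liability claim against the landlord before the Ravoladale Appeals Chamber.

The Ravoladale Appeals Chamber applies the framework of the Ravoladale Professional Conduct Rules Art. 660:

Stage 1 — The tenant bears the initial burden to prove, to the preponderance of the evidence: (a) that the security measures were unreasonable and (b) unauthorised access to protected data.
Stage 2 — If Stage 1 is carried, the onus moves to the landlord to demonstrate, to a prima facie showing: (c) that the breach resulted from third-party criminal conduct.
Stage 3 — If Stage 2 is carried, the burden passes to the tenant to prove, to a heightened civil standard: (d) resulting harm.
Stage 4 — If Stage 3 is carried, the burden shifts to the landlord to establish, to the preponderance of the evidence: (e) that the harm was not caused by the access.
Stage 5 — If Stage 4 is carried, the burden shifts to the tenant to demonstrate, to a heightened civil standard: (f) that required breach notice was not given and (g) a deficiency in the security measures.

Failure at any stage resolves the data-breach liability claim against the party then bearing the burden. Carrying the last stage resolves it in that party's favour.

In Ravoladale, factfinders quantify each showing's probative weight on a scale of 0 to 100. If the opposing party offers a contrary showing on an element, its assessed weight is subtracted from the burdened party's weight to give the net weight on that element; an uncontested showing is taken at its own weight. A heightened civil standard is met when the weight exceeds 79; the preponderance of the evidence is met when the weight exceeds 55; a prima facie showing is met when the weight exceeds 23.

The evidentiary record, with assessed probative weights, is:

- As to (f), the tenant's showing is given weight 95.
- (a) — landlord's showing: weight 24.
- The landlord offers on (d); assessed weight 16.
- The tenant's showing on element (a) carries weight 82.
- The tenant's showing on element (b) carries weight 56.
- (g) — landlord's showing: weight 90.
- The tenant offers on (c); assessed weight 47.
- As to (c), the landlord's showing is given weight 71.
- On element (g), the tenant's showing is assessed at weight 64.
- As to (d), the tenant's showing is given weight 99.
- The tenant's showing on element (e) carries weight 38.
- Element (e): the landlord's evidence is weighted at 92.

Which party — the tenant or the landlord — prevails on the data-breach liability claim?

tenant

At Stage 1 the tenant must meet the preponderance of the evidence (weight exceeds 55): on (a) the weight is 82 less the opposing 24 gives net 58, which does exceed 55, so (a) meets the standard; on (b) the weight is 56, > 55, so (b) meets the standard.
  The tenant carries Stage 1; the landlord now bears the burden.
At Stage 2 the landlord must meet a prima facie showing (weight exceeds 23): on (c) the weight is 71 less the opposing 47 gives net 24, which does exceed 23, so (c) meets the standard.
  Stage 2 carried; the burden shifts to the tenant.
At Stage 3 the tenant must meet a heightened civil standard (weight exceeds 79): on (d) the weight is 99 less the opposing 16 gives net 83, > 79, so (d) meets the standard.
  Stage 3 carried; the burden shifts to the landlord.
At Stage 4 the landlord must meet the preponderance of the evidence (weight exceeds 55): on (e) the weight is 92 less the opposing 38 gives net 54, ≤ 55, so (e) does not meet the standard.
  The landlord does not carry Stage 4.
The tenant prevails.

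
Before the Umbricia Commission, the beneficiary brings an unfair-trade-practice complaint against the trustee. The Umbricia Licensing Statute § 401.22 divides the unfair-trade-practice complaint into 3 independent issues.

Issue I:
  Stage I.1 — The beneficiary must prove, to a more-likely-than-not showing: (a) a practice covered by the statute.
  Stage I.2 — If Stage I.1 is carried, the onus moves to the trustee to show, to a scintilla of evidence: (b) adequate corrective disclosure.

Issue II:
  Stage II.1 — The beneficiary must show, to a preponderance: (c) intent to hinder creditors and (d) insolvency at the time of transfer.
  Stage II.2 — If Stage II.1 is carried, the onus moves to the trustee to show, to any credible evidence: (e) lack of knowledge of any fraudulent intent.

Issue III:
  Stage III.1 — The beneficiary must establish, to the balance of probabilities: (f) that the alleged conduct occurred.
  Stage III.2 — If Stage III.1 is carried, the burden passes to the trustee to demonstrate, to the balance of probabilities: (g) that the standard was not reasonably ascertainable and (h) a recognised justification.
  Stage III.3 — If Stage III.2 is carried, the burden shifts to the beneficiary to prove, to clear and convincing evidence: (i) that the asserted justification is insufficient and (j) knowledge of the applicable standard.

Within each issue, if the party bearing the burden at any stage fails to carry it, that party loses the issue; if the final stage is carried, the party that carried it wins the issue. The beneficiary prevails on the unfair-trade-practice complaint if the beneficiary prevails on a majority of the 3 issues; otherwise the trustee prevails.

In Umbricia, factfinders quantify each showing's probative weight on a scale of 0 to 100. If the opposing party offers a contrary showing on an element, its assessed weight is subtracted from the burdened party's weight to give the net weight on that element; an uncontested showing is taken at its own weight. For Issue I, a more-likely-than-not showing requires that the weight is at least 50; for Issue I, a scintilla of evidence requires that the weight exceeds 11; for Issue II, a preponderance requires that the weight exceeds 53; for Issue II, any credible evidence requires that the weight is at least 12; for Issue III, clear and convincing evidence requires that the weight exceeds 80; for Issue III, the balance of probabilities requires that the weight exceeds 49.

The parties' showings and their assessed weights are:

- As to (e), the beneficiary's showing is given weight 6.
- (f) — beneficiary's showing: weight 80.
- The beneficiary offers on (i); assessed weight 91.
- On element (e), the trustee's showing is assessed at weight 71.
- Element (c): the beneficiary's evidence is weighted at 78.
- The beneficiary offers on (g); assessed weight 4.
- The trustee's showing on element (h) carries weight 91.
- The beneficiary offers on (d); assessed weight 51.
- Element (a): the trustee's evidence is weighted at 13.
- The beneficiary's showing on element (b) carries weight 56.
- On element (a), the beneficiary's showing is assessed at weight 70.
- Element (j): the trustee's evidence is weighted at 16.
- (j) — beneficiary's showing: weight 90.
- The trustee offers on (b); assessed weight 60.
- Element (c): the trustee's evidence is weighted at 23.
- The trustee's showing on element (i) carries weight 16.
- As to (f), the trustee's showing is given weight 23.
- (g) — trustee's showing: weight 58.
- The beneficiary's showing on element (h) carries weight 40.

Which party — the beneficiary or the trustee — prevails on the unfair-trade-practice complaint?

— Issue I —
Stage I.1 (beneficiary, a more-likely-than-not showing, weight is at least 50): (a) net 70−13=57 ≥ 50 — meets.
  Stage I.1 is satisfied; the onus moves to the trustee.
Stage I.2 (trustee, a scintilla of evidence, weight exceeds 11): (b) net 60−56=4 ≤ 11 — fails.
  Not every element is met, so the trustee fails to carry Stage I.2.
So the beneficiary prevails on this issue.
— Issue II —
Stage II.1 — burden on beneficiary; standard: a preponderance (weight exceeds 53).
    (c): 78 − 23 = 55 > 53 [met]
    (d): 51 ≤ 53 [not met]
  Not every element is met, so the beneficiary fails to carry Stage II.1.
The analysis ends at Stage II.1; the trustee prevails on this issue.
— Issue III —
Stage III.1 — burden on beneficiary; standard: the balance of probabilities (weight exceeds 49).
    (f): 80 − 23 = 57 > 49 [met]
  The beneficiary carries Stage III.1; the trustee now bears the burden.
Stage III.2 — burden on trustee; standard: the balance of probabilities (weight exceeds 49).
    (g): 58 − 4 = 54 > 49 [met]
    (h): 91 − 40 = 51 > 49 [met]
  Stage III.2 is satisfied; the onus moves to the beneficiary.
Stage III.3 — burden on beneficiary; standard: clear and convincing evidence (weight exceeds 80).
    (i): 91 − 16 = 75 ≤ 80 [not met]
    (j): 90 − 16 = 74 ≤ 80 [not met]
  Not every element is met, so the beneficiary fails to carry Stage III.3.
The analysis ends at Stage III.3; the trustee prevails on this issue.
Per-issue: Issue I → beneficiary; Issue II → trustee; Issue III → trustee. The beneficiary must prevail on a majority of issues; overall, the trustee prevails.

trustee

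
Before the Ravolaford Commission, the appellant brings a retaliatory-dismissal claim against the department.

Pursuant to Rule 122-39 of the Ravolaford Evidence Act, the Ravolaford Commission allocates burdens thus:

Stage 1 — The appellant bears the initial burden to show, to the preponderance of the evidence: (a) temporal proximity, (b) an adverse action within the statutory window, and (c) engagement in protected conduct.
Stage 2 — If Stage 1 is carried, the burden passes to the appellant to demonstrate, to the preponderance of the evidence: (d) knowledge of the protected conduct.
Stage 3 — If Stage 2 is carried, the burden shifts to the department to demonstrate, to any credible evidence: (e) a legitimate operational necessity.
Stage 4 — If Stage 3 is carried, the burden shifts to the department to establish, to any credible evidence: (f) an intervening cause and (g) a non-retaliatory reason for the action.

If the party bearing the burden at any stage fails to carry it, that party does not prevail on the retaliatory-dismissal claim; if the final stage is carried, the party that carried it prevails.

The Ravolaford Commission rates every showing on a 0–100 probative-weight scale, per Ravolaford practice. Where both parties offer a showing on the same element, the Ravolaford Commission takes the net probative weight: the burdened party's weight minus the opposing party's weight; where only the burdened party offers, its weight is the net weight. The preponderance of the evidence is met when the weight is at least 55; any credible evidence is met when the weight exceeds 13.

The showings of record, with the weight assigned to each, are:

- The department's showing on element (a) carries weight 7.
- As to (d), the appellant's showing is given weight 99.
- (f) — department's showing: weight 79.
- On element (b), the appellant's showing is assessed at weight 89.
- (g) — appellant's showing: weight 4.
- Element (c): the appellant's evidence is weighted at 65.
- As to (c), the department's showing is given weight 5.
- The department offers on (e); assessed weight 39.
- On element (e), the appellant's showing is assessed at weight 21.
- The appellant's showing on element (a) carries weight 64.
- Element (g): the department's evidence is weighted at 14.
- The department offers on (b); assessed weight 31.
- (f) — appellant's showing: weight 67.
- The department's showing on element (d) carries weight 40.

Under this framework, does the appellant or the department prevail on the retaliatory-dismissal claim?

appellant

Stage 1 — burden on appellant; standard: the preponderance of the evidence (weight is at least 55).
    (a): 64 − 7 = 57 ≥ 55 [met]
    (b): 89 − 31 = 58 ≥ 55 [met]
    (c): 65 − 5 = 60 ≥ 55 [met]
  All elements met. The appellant retains the burden for Stage 2.
Stage 2 — burden on appellant; standard: the preponderance of the evidence (weight is at least 55).
    (d): 99 − 40 = 59 ≥ 55 [met]
  Stage 2 carried; the burden shifts to the department.
Stage 3 — burden on department; standard: any credible evidence (weight exceeds 13).
    (e): 39 − 21 = 18 > 13 [met]
  Stage 3 is satisfied; the department continues to bear the burden.
Stage 4 — burden on department; standard: any credible evidence (weight exceeds 13).
    (f): 79 − 67 = 12 ≤ 13 [not met]
    (g): 14 − 4 = 10 ≤ 13 [not met]
  Stage 4 not carried; the department fails its burden.
So the appellant prevails.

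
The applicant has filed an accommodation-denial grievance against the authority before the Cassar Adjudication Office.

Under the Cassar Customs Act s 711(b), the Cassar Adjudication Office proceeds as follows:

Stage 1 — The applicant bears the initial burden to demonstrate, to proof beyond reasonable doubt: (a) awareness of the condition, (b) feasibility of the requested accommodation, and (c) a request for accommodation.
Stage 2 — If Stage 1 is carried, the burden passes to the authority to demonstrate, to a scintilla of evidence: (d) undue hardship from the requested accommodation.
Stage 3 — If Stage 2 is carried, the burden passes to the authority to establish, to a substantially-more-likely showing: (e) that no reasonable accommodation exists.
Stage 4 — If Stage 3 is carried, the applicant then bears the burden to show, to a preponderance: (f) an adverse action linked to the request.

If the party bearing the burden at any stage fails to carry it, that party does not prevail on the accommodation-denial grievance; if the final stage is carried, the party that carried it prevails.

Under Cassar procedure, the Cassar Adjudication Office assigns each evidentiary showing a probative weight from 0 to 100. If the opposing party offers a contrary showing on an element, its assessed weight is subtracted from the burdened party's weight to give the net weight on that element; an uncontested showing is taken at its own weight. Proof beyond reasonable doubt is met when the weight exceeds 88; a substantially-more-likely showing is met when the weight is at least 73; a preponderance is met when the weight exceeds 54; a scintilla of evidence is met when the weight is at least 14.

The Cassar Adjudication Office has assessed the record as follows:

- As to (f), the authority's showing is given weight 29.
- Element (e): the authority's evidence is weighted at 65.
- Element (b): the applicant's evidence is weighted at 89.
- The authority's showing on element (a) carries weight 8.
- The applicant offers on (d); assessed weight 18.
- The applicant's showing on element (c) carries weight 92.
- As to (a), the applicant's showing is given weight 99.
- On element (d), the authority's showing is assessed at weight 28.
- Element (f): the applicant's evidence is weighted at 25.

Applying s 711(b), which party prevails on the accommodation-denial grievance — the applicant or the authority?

applicant

At Stage 1 the applicant must meet proof beyond reasonable doubt (weight exceeds 88): on (a) the weight is 99 less the opposing 8 gives net 91, > 88, so (a) meets the standard; on (b) the weight is 89, > 88, so (b) meets the standard; on (c) the weight is 92, > 88, so (c) meets the standard.
  Stage 1 carried; the burden shifts to the authority.
At Stage 2 the authority must meet a scintilla of evidence (weight is at least 14): on (d) the weight is 28 less the opposing 18 gives net 10, which does not reach 14, so (d) does not meet the standard.
  Stage 2 not carried; the authority fails its burden.
So the applicant prevails.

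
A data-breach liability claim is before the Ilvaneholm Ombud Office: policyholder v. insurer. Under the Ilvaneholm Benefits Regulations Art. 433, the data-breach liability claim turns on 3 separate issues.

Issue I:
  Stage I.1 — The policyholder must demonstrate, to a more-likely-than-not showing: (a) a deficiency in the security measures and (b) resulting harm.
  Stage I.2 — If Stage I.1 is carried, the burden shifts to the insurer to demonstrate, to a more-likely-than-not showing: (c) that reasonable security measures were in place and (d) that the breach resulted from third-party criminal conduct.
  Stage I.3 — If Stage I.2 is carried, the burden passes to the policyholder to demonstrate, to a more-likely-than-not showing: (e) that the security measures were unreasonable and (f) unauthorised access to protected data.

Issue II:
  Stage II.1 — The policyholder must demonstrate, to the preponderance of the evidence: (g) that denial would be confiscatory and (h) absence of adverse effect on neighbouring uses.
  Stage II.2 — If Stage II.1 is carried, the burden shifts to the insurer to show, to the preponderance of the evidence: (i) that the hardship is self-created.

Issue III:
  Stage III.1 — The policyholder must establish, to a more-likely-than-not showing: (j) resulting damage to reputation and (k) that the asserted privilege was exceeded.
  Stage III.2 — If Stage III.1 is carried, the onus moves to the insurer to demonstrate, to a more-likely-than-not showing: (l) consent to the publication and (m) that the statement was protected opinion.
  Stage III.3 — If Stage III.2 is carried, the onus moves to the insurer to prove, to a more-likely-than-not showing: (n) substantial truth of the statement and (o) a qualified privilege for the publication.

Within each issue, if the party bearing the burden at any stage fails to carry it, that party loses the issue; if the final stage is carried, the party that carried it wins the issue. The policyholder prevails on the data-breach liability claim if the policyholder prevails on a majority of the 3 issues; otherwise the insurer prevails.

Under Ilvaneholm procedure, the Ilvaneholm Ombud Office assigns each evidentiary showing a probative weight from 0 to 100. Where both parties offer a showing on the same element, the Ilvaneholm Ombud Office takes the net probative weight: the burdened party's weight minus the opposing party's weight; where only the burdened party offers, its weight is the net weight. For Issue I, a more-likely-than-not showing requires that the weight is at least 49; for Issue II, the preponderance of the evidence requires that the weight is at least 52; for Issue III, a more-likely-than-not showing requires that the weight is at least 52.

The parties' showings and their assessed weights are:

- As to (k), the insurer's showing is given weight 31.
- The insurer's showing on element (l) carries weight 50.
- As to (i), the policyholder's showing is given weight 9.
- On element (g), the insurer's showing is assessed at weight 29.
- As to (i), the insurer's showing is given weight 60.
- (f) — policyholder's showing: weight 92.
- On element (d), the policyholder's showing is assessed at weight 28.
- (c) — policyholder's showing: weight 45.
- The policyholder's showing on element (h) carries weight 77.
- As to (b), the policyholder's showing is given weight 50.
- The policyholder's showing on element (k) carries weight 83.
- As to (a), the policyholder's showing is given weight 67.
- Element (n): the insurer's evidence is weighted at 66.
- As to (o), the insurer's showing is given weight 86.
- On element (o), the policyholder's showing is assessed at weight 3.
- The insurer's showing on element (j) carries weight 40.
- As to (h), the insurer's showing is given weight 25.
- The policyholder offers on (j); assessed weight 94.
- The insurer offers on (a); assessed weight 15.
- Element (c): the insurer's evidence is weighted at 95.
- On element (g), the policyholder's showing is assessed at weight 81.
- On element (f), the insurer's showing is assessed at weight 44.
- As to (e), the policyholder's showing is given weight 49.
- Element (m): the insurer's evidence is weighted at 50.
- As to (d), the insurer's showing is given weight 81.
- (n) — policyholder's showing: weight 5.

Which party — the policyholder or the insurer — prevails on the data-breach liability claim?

— Issue I —
Stage I.1 (policyholder, a more-likely-than-not showing, weight is at least 49): (a) net 67−15=52 ≥ 49 — meets; (b) 50 ≥ 49 — meets.
  Stage I.1 is satisfied; the onus moves to the insurer.
Stage I.2 (insurer, a more-likely-than-not showing, weight is at least 49): (c) net 95−45=50 ≥ 49 — meets; (d) net 81−28=53 ≥ 49 — meets.
  Stage I.2 carried; the burden shifts to the policyholder.
Stage I.3 (policyholder, a more-likely-than-not showing, weight is at least 49): (e) 49 ≥ 49 — meets; (f) net 92−44=48 < 49 — fails.
  Stage I.3 not carried; the policyholder fails its burden.
So the insurer prevails on this issue.
— Issue II —
Stage II.1 — burden on policyholder; standard: the preponderance of the evidence (weight is at least 52).
    (g): 81 − 29 = 52 ≥ 52 [met]
    (h): 77 − 25 = 52 ≥ 52 [met]
  Stage II.1 carried; the burden shifts to the insurer.
Stage II.2 — burden on insurer; standard: the preponderance of the evidence (weight is at least 52).
    (i): 60 − 9 = 51 < 52 [not met]
  Not every element is met, so the insurer fails to carry Stage II.2.
The analysis ends at Stage II.2; the policyholder prevails on this issue.
— Issue III —
Stage III.1 — burden on policyholder; standard: a more-likely-than-not showing (weight is at least 52).
    (j): 94 − 40 = 54 ≥ 52 [met]
    (k): 83 − 31 = 52 ≥ 52 [met]
  Stage III.1 is satisfied; the onus moves to the insurer.
Stage III.2 — burden on insurer; standard: a more-likely-than-not showing (weight is at least 52).
    (l): 50 < 52 [not met]
    (m): 50 < 52 [not met]
  The insurer does not carry Stage III.2.
The policyholder prevails on this issue.
Per-issue: Issue I → insurer; Issue II → policyholder; Issue III → policyholder. The policyholder must prevail on a majority of issues; overall, the policyholder prevails.

policyholder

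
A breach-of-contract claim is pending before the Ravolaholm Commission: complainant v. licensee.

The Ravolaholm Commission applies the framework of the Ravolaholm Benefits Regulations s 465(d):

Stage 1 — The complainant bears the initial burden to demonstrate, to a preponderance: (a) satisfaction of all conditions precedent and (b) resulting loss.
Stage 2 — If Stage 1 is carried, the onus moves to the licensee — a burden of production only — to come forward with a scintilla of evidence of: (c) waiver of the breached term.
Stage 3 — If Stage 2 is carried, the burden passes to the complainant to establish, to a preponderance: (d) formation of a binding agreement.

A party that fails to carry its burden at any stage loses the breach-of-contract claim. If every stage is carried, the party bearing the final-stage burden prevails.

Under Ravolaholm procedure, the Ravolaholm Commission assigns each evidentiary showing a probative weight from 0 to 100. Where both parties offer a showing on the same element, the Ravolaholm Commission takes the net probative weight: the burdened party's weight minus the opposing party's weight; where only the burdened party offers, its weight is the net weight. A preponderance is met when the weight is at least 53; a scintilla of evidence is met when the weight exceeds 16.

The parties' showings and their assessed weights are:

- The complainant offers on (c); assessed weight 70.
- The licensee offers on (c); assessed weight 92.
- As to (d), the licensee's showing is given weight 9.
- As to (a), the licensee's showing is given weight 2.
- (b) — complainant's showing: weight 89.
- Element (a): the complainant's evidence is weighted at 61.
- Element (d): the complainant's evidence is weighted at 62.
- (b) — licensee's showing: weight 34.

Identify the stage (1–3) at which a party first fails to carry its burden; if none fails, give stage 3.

stage 3

Stage 1 (complainant, a preponderance, weight is at least 53): (a) net 61−2=59 ≥ 53 — meets; (b) net 89−34=55 ≥ 53 — meets.
  Stage 1 carried; the burden shifts to the licensee.
Stage 2 (licensee, a scintilla of evidence, weight exceeds 16): (c) net 92−70=22 > 16 — meets.
  Stage 2 is satisfied; the onus moves to the complainant.
Stage 3 (complainant, a preponderance, weight is at least 53): (d) net 62−9=53 ≥ 53 — meets.
  The complainant carries the last stage.
All stages carried — the complainant prevails.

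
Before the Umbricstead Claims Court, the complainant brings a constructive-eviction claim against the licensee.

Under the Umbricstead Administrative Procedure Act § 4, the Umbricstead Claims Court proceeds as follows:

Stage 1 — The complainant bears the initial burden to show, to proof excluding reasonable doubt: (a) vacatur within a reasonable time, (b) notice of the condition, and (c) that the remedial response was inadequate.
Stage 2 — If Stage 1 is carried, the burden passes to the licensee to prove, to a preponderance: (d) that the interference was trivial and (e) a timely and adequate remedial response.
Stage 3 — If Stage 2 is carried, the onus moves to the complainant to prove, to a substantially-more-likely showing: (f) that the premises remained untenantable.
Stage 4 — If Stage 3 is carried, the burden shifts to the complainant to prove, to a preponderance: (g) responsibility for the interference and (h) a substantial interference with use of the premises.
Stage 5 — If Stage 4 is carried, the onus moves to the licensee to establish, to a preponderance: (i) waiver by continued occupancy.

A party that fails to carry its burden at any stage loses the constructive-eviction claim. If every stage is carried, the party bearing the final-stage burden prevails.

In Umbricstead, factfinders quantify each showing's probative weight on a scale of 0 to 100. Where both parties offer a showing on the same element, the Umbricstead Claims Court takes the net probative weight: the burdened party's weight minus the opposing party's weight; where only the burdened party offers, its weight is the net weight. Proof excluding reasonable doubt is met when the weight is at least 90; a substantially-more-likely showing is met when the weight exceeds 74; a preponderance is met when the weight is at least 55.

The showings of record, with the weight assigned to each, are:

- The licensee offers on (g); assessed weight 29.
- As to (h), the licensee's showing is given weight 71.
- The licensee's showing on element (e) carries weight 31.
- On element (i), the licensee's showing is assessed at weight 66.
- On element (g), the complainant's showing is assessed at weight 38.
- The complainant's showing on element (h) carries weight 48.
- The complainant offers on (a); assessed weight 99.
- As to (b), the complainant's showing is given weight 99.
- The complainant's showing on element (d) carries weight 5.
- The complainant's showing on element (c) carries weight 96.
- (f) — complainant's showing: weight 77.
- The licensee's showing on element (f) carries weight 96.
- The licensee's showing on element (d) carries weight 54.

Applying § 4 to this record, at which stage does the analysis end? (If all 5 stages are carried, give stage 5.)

stage 2

At Stage 1 the complainant must meet proof excluding reasonable doubt (weight is at least 90): on (a) the weight is 99, which does reach 90, so (a) meets the standard; on (b) the weight is 99, ≥ 90, so (b) meets the standard; on (c) the weight is 96, which does reach 90, so (c) meets the standard.
  Stage 1 carried; the burden shifts to the licensee.
At Stage 2 the licensee must meet a preponderance (weight is at least 55): on (d) the weight is 54 less the opposing 5 gives net 49, which does not reach 55, so (d) does not meet the standard; on (e) the weight is 31, which does not reach 55, so (e) does not meet the standard.
  The licensee does not carry Stage 2.
So the complainant prevails.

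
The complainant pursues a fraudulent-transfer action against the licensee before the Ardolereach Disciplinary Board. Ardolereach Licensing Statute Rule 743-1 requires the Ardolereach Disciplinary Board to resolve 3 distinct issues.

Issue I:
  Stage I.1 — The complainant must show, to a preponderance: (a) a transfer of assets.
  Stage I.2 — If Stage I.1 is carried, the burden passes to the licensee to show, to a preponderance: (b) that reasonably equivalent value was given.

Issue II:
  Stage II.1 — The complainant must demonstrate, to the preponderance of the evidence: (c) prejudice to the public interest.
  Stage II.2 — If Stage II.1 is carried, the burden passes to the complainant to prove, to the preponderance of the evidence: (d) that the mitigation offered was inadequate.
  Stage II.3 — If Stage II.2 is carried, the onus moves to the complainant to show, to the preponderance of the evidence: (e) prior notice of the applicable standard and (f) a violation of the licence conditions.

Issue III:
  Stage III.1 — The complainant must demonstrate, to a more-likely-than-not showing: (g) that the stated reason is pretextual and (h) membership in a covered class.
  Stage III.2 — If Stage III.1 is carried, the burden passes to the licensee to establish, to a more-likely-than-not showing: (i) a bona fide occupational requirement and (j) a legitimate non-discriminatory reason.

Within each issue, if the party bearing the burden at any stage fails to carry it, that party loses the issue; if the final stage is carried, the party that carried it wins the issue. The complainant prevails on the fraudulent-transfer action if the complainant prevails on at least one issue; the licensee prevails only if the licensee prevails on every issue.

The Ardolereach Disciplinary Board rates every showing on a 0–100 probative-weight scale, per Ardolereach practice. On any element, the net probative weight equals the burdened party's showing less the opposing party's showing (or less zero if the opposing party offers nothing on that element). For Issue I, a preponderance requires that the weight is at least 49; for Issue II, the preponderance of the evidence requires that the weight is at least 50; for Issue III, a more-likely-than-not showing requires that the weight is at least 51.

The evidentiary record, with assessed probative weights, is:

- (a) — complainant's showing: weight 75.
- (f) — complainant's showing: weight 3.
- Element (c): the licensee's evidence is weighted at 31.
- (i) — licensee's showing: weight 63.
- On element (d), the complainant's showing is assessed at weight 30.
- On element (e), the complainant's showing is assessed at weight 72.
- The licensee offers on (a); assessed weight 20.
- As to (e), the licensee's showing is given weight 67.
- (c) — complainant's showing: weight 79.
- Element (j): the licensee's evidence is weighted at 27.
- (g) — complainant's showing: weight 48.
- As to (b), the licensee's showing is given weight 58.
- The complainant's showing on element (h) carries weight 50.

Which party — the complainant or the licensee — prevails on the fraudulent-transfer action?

— Issue I —
At Stage I.1 the complainant must meet a preponderance (weight is at least 49): on (a) the weight is 75 less the opposing 20 gives net 55, ≥ 49, so (a) meets the standard.
  Stage I.1 is satisfied; the onus moves to the licensee.
At Stage I.2 the licensee must meet a preponderance (weight is at least 49): on (b) the weight is 58, ≥ 49, so (b) meets the standard.
  The licensee carries the last stage.
All stages carried — the licensee prevails on this issue.
— Issue II —
At Stage II.1 the complainant must meet the preponderance of the evidence (weight is at least 50): on (c) the weight is 79 less the opposing 31 gives net 48, < 50, so (c) does not meet the standard.
  Not every element is met, so the complainant fails to carry Stage II.1.
So the licensee prevails on this issue.
— Issue III —
Stage III.1 — burden on complainant; standard: a more-likely-than-not showing (weight is at least 51).
    (g): 48 < 51 [not met]
    (h): 50 < 51 [not met]
  The complainant does not carry Stage III.1.
The licensee prevails on this issue.
Per-issue: Issue I → licensee; Issue II → licensee; Issue III → licensee. The complainant must prevail on at least one issue; overall, the licensee prevails.

licensee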